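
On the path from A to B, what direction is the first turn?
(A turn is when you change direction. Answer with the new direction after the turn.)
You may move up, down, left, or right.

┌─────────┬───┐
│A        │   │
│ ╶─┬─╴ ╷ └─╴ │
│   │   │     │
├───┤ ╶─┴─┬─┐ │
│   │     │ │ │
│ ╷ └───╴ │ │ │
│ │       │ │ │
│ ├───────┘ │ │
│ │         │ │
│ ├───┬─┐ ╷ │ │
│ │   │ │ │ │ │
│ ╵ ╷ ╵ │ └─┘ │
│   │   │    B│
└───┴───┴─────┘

Directions: right, right, right, right, down, right, right, down, down, down, down, down
First turn direction: down

Solution:

┌─────────┬───┐
│A → → → ↓│   │
│ ╶─┬─╴ ╷ └─╴ │
│   │   │↳ → ↓│
├───┤ ╶─┴─┬─┐ │
│   │     │ │↓│
│ ╷ └───╴ │ │ │
│ │       │ │↓│
│ ├───────┘ │ │
│ │         │↓│
│ ├───┬─┐ ╷ │ │
│ │   │ │ │ │↓│
│ ╵ ╷ ╵ │ └─┘ │
│   │   │    B│
└───┴───┴─────┘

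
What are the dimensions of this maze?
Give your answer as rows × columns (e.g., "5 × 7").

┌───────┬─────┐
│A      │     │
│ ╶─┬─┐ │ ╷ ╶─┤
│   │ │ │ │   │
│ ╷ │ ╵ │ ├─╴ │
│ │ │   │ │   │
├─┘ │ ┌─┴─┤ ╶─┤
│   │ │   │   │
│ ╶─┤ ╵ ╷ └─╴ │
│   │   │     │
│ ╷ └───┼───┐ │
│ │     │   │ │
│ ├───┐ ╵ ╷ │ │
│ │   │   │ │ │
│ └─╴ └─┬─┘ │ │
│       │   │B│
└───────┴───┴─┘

Counting the maze dimensions:
Rows (vertical): 8
Columns (horizontal): 7
Dimensions: 8 × 7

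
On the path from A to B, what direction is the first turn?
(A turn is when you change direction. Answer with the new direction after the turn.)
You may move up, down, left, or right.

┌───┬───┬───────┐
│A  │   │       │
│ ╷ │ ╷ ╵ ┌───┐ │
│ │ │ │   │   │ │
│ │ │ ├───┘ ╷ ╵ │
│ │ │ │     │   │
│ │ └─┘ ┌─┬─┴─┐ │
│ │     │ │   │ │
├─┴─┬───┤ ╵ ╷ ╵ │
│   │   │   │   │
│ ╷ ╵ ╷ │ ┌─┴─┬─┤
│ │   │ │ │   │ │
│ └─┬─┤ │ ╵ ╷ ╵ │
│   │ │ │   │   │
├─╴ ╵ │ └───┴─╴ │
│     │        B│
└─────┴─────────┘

Directions: right, down, down, down, right, right, up, right, right, up, right, down, right, down, down, left, up, left, down, left, down, down, right, up, right, down, right, down
First turn direction: down

Solution:

┌───┬───┬───────┐
│A ↓│   │       │
│ ╷ │ ╷ ╵ ┌───┐ │
│ │↓│ │   │↱ ↓│ │
│ │ │ ├───┘ ╷ ╵ │
│ │↓│ │↱ → ↑│↳ ↓│
│ │ └─┘ ┌─┬─┴─┐ │
│ │↳ → ↑│ │↓ ↰│↓│
├─┴─┬───┤ ╵ ╷ ╵ │
│   │   │↓ ↲│↑ ↲│
│ ╷ ╵ ╷ │ ┌─┴─┬─┤
│ │   │ │↓│↱ ↓│ │
│ └─┬─┤ │ ╵ ╷ ╵ │
│   │ │ │↳ ↑│↳ ↓│
├─╴ ╵ │ └───┴─╴ │
│     │        B│
└─────┴─────────┘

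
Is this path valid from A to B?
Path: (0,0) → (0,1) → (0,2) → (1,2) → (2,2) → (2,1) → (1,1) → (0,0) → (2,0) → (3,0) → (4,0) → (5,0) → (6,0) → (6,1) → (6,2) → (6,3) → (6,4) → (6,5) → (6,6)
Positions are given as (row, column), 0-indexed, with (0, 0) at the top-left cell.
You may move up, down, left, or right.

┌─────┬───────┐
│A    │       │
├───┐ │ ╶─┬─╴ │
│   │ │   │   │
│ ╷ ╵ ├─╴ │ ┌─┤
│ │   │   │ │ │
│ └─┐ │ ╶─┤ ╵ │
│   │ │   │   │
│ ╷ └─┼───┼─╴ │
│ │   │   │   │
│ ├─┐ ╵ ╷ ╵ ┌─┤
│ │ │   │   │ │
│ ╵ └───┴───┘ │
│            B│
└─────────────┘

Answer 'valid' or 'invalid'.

Checking path validity:
Result: Invalid move at step 7: cannot move from (1, 1) to (0, 0).

invalid

Correct solution:

┌─────┬───────┐
│A → ↓│       │
├───┐ │ ╶─┬─╴ │
│↓ ↰│↓│   │   │
│ ╷ ╵ ├─╴ │ ┌─┤
│↓│↑ ↲│   │ │ │
│ └─┐ │ ╶─┤ ╵ │
│↓  │ │   │   │
│ ╷ └─┼───┼─╴ │
│↓│   │   │   │
│ ├─┐ ╵ ╷ ╵ ┌─┤
│↓│ │   │   │ │
│ ╵ └───┴───┘ │
│↳ → → → → → B│
└─────────────┘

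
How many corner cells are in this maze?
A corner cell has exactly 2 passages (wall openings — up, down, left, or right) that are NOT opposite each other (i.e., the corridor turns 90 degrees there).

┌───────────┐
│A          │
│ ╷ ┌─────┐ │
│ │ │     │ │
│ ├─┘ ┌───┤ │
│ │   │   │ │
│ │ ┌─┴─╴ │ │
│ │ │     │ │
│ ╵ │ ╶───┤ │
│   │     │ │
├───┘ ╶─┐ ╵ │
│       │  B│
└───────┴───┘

Counting corner cells (2 non-opposite passages):
Total corners: 13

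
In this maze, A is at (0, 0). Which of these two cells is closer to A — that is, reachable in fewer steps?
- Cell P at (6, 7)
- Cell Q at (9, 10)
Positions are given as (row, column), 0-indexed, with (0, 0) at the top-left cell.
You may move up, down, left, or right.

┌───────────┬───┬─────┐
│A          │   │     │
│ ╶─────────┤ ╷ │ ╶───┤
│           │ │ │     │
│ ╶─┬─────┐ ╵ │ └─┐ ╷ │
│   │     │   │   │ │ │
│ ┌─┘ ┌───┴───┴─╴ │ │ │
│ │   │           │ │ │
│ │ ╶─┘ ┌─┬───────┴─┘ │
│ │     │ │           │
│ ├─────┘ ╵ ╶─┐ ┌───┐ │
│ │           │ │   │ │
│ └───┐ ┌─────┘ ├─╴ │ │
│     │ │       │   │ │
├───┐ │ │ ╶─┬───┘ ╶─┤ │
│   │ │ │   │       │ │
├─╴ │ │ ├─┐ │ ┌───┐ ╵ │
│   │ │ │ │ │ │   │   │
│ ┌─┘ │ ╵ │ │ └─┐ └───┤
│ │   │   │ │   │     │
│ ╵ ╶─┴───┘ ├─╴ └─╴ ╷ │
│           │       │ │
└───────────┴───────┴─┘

Shortest path A → P at (6, 7): 25 steps
Shortest path A → Q at (9, 10): 47 steps

P is closer (25 steps vs 47 steps).

Path to P:

┌───────────┬───┬─────┐
│A          │   │     │
│ ╶─────────┤ ╷ │ ╶───┤
│↓          │ │ │     │
│ ╶─┬─────┐ ╵ │ └─┐ ╷ │
│↓  │     │   │   │ │ │
│ ┌─┘ ┌───┴───┴─╴ │ │ │
│↓│   │           │ │ │
│ │ ╶─┘ ┌─┬───────┴─┘ │
│↓│     │ │           │
│ ├─────┘ ╵ ╶─┐ ┌───┐ │
│↓│           │ │   │ │
│ └───┐ ┌─────┘ ├─╴ │ │
│↳ → ↓│ │↱ → → P│   │ │
├───┐ │ │ ╶─┬───┘ ╶─┤ │
│   │↓│ │↑ ↰│       │ │
├─╴ │ │ ├─┐ │ ┌───┐ ╵ │
│   │↓│ │ │↑│ │   │   │
│ ┌─┘ │ ╵ │ │ └─┐ └───┤
│ │↓ ↲│   │↑│   │     │
│ ╵ ╶─┴───┘ ├─╴ └─╴ ╷ │
│  ↳ → → → ↑│       │ │
└───────────┴───────┴─┘

Path to Q:

┌───────────┬───┬─────┐
│A          │   │     │
│ ╶─────────┤ ╷ │ ╶───┤
│↓          │ │ │     │
│ ╶─┬─────┐ ╵ │ └─┐ ╷ │
│↓  │     │   │   │ │ │
│ ┌─┘ ┌───┴───┴─╴ │ │ │
│↓│   │           │ │ │
│ │ ╶─┘ ┌─┬───────┴─┘ │
│↓│     │ │    ↱ → → ↓│
│ ├─────┘ ╵ ╶─┐ ┌───┐ │
│↓│           │↑│   │↓│
│ └───┐ ┌─────┘ ├─╴ │ │
│↳ → ↓│ │↱ → → ↑│   │↓│
├───┐ │ │ ╶─┬───┘ ╶─┤ │
│   │↓│ │↑ ↰│↓ ← ← ↰│↓│
├─╴ │ │ ├─┐ │ ┌───┐ ╵ │
│   │↓│ │ │↑│↓│   │↑ ↲│
│ ┌─┘ │ ╵ │ │ └─┐ └───┤
│ │↓ ↲│   │↑│↳ ↓│  ↱ Q│
│ ╵ ╶─┴───┘ ├─╴ └─╴ ╷ │
│  ↳ → → → ↑│  ↳ → ↑│ │
└───────────┴───────┴─┘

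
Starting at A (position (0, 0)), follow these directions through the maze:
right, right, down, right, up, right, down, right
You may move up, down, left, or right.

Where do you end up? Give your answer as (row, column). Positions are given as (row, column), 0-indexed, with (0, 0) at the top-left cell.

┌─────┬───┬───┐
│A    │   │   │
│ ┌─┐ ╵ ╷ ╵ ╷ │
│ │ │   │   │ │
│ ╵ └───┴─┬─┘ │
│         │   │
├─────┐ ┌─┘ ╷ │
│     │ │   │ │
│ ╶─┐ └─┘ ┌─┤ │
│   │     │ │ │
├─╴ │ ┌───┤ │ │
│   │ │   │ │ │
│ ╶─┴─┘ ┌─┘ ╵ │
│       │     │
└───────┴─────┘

Following directions step by step:
Start: (0, 0)
  right: (0, 0) → (0, 1)
  right: (0, 1) → (0, 2)
  down: (0, 2) → (1, 2)
  right: (1, 2) → (1, 3)
  up: (1, 3) → (0, 3)
  right: (0, 3) → (0, 4)
  down: (0, 4) → (1, 4)
  right: (1, 4) → (1, 5)
Final position: (1, 5)

Path taken:

┌─────┬───┬───┐
│A → ↓│↱ ↓│   │
│ ┌─┐ ╵ ╷ ╵ ╷ │
│ │ │↳ ↑│↳ B│ │
│ ╵ └───┴─┬─┘ │
│         │   │
├─────┐ ┌─┘ ╷ │
│     │ │   │ │
│ ╶─┐ └─┘ ┌─┤ │
│   │     │ │ │
├─╴ │ ┌───┤ │ │
│   │ │   │ │ │
│ ╶─┴─┘ ┌─┘ ╵ │
│       │     │
└───────┴─────┘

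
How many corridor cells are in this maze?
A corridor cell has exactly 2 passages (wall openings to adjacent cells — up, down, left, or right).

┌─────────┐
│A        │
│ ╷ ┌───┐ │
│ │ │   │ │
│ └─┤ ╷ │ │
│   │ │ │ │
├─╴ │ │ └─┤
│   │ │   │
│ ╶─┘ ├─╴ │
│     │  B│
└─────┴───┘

Counting cells with exactly 2 passages:
Total corridor cells: 21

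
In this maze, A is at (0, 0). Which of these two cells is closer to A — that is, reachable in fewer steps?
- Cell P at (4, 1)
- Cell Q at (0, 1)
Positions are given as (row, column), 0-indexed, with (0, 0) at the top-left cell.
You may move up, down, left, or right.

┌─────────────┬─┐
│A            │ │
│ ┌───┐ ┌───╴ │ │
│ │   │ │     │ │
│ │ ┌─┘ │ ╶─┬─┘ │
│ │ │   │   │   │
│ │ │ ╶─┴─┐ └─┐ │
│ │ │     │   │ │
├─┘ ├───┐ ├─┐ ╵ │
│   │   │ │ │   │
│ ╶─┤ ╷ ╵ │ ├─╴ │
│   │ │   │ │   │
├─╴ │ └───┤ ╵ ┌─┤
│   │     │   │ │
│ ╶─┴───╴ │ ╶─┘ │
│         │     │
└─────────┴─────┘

Shortest path A → P at (4, 1): 29 steps
Shortest path A → Q at (0, 1): 1 steps

Q is closer (1 steps vs 29 steps).

Path to P:

┌─────────────┬─┐
│A → → ↓      │ │
│ ┌───┐ ┌───╴ │ │
│ │   │↓│     │ │
│ │ ┌─┘ │ ╶─┬─┘ │
│ │ │↓ ↲│   │   │
│ │ │ ╶─┴─┐ └─┐ │
│ │ │↳ → ↓│   │ │
├─┘ ├───┐ ├─┐ ╵ │
│↱ P│↓ ↰│↓│ │   │
│ ╶─┤ ╷ ╵ │ ├─╴ │
│↑ ↰│↓│↑ ↲│ │   │
├─╴ │ └───┤ ╵ ┌─┤
│↱ ↑│↳ → ↓│   │ │
│ ╶─┴───╴ │ ╶─┘ │
│↑ ← ← ← ↲│     │
└─────────┴─────┘

Path to Q:

┌─────────────┬─┐
│A Q          │ │
│ ┌───┐ ┌───╴ │ │
│ │   │ │     │ │
│ │ ┌─┘ │ ╶─┬─┘ │
│ │ │   │   │   │
│ │ │ ╶─┴─┐ └─┐ │
│ │ │     │   │ │
├─┘ ├───┐ ├─┐ ╵ │
│   │   │ │ │   │
│ ╶─┤ ╷ ╵ │ ├─╴ │
│   │ │   │ │   │
├─╴ │ └───┤ ╵ ┌─┤
│   │     │   │ │
│ ╶─┴───╴ │ ╶─┘ │
│         │     │
└─────────┴─────┘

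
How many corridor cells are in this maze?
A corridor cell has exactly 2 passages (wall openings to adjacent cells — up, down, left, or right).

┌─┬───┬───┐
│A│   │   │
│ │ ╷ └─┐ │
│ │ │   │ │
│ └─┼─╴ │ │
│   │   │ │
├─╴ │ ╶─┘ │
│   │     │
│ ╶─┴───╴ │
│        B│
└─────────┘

Counting cells with exactly 2 passages:
Total corridor cells: 21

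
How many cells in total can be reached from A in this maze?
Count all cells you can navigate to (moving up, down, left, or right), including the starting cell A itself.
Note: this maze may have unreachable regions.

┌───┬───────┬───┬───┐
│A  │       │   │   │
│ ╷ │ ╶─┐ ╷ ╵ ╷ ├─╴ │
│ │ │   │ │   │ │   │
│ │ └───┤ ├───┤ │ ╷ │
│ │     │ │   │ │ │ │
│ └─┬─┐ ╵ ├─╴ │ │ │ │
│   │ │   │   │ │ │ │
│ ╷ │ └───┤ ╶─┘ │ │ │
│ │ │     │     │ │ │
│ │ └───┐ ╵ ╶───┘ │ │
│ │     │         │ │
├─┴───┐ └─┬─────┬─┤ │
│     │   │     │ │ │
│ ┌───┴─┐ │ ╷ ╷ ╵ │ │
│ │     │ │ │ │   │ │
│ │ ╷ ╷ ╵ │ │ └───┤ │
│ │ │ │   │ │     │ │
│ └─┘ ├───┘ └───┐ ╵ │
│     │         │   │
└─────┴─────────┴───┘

Using BFS/flood-fill to find all reachable cells from A:
Maze size: 10 × 10 = 100 total cells
All cells are reachable — the maze is fully connected.
Reachable cells: 100

Reachable region (· marks reachable cells):

┌───┬───────┬───┬───┐
│A ·│· · · ·│· ·│· ·│
│ ╷ │ ╶─┐ ╷ ╵ ╷ ├─╴ │
│·│·│· ·│·│· ·│·│· ·│
│ │ └───┤ ├───┤ │ ╷ │
│·│· · ·│·│· ·│·│·│·│
│ └─┬─┐ ╵ ├─╴ │ │ │ │
│· ·│·│· ·│· ·│·│·│·│
│ ╷ │ └───┤ ╶─┘ │ │ │
│·│·│· · ·│· · ·│·│·│
│ │ └───┐ ╵ ╶───┘ │ │
│·│· · ·│· · · · ·│·│
├─┴───┐ └─┬─────┬─┤ │
│· · ·│· ·│· · ·│·│·│
│ ┌───┴─┐ │ ╷ ╷ ╵ │ │
│·│· · ·│·│·│·│· ·│·│
│ │ ╷ ╷ ╵ │ │ └───┤ │
│·│·│·│· ·│·│· · ·│·│
│ └─┘ ├───┘ └───┐ ╵ │
│· · ·│· · · · ·│· ·│
└─────┴─────────┴───┘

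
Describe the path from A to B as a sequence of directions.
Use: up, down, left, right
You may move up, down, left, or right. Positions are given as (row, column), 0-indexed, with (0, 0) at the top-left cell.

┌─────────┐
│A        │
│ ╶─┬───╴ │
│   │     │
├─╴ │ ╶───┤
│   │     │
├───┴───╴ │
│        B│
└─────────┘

Finding the path and converting it to directions:
Path through cells: (0,0) → (0,1) → (0,2) → (0,3) → (0,4) → (1,4) → (1,3) → (1,2) → (2,2) → (2,3) → (2,4) → (3,4)
Directions: right, right, right, right, down, left, left, down, right, right, down

Solution:

┌─────────┐
│A → → → ↓│
│ ╶─┬───╴ │
│   │↓ ← ↲│
├─╴ │ ╶───┤
│   │↳ → ↓│
├───┴───╴ │
│        B│
└─────────┘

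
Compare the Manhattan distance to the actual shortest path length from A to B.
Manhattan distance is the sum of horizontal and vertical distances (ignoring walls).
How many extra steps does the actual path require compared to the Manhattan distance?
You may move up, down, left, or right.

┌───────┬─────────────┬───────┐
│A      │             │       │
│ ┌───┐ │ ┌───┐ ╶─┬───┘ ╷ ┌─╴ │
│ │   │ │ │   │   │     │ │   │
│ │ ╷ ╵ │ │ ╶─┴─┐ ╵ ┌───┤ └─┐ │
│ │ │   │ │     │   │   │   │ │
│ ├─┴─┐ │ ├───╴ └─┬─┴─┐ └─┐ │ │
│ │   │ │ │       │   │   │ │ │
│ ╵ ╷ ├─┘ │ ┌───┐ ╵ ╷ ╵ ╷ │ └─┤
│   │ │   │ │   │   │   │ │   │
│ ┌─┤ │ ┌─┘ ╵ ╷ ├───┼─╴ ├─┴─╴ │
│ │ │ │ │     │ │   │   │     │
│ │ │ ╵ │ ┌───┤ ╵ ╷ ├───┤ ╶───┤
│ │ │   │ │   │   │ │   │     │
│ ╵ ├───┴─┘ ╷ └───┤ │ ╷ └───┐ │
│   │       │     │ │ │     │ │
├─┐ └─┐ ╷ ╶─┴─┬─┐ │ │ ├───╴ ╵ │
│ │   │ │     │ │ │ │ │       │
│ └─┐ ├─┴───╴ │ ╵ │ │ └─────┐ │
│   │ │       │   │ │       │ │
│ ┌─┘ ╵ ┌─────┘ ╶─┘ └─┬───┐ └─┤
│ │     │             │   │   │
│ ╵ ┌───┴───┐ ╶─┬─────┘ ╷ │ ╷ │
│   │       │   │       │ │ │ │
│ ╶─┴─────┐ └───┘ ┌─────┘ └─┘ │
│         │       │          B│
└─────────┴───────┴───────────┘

Manhattan distance: |12 - 0| + |14 - 0| = 26
Actual path length: 60
Extra steps: 60 - 26 = 34

Solution:

┌───────┬─────────────┬───────┐
│A      │↱ → → ↓      │↱ ↓    │
│ ┌───┐ │ ┌───┐ ╶─┬───┘ ╷ ┌─╴ │
│↓│   │ │↑│   │↳ ↓│↱ → ↑│↓│   │
│ │ ╷ ╵ │ │ ╶─┴─┐ ╵ ┌───┤ └─┐ │
│↓│ │   │↑│     │↳ ↑│   │↳ ↓│ │
│ ├─┴─┐ │ ├───╴ └─┬─┴─┐ └─┐ │ │
│↓│↱ ↓│ │↑│       │   │   │↓│ │
│ ╵ ╷ ├─┘ │ ┌───┐ ╵ ╷ ╵ ╷ │ └─┤
│↳ ↑│↓│↱ ↑│ │   │   │   │ │↳ ↓│
│ ┌─┤ │ ┌─┘ ╵ ╷ ├───┼─╴ ├─┴─╴ │
│ │ │↓│↑│     │ │   │   │↓ ← ↲│
│ │ │ ╵ │ ┌───┤ ╵ ╷ ├───┤ ╶───┤
│ │ │↳ ↑│ │   │   │ │↓ ↰│↳ → ↓│
│ ╵ ├───┴─┘ ╷ └───┤ │ ╷ └───┐ │
│   │       │     │ │↓│↑ ← ↰│↓│
├─┐ └─┐ ╷ ╶─┴─┬─┐ │ │ ├───╴ ╵ │
│ │   │ │     │ │ │ │↓│    ↑ ↲│
│ └─┐ ├─┴───╴ │ ╵ │ │ └─────┐ │
│   │ │       │   │ │↳ → → ↓│ │
│ ┌─┘ ╵ ┌─────┘ ╶─┘ └─┬───┐ └─┤
│ │     │             │   │↳ ↓│
│ ╵ ┌───┴───┐ ╶─┬─────┘ ╷ │ ╷ │
│   │       │   │       │ │ │↓│
│ ╶─┴─────┐ └───┘ ┌─────┘ └─┘ │
│         │       │          B│
└─────────┴───────┴───────────┘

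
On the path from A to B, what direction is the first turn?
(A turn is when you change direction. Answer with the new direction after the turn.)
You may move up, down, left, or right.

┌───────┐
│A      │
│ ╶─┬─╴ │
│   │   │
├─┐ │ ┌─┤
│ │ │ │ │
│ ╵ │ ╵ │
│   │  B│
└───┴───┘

Directions: right, right, right, down, left, down, down, right
First turn direction: down

Solution:

┌───────┐
│A → → ↓│
│ ╶─┬─╴ │
│   │↓ ↲│
├─┐ │ ┌─┤
│ │ │↓│ │
│ ╵ │ ╵ │
│   │↳ B│
└───┴───┘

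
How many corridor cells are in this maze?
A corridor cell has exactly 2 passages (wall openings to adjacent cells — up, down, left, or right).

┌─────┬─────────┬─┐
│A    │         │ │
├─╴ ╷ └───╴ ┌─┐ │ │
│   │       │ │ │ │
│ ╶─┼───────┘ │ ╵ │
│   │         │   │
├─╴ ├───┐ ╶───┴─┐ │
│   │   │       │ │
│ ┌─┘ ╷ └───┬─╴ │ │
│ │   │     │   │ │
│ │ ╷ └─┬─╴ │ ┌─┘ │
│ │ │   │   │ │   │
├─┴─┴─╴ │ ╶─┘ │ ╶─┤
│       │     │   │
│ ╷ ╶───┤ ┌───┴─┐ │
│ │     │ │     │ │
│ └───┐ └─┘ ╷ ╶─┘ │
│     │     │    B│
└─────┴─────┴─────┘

Counting cells with exactly 2 passages:
Total corridor cells: 63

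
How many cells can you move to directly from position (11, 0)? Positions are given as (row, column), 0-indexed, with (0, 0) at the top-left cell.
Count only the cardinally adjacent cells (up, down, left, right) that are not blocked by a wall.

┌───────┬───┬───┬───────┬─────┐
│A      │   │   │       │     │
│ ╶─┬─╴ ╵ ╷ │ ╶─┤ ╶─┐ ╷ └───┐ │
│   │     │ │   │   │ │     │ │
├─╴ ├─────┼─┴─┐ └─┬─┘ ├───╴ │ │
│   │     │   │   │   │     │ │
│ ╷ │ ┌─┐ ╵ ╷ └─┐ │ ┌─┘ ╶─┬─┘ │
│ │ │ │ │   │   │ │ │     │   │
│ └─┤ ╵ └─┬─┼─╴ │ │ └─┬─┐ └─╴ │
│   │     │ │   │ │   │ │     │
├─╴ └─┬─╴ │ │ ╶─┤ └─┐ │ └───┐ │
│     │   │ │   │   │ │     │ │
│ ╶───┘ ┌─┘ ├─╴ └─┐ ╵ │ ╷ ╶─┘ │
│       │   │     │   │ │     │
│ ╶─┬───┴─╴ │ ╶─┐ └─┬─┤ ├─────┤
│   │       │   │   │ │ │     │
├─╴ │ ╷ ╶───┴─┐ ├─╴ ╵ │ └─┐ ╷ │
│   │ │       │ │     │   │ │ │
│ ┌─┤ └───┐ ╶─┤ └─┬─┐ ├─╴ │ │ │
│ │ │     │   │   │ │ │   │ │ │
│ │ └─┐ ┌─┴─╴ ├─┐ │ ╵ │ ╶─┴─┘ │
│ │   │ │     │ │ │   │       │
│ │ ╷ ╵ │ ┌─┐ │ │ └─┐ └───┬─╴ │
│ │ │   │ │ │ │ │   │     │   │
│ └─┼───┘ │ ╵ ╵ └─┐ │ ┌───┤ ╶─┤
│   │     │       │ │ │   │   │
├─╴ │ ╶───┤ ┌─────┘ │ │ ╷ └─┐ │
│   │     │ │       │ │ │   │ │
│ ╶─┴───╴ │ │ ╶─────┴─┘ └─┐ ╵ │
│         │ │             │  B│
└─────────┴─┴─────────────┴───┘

Checking passable neighbors of (11, 0):
Neighbors: (10, 0), (12, 0)
Count: 2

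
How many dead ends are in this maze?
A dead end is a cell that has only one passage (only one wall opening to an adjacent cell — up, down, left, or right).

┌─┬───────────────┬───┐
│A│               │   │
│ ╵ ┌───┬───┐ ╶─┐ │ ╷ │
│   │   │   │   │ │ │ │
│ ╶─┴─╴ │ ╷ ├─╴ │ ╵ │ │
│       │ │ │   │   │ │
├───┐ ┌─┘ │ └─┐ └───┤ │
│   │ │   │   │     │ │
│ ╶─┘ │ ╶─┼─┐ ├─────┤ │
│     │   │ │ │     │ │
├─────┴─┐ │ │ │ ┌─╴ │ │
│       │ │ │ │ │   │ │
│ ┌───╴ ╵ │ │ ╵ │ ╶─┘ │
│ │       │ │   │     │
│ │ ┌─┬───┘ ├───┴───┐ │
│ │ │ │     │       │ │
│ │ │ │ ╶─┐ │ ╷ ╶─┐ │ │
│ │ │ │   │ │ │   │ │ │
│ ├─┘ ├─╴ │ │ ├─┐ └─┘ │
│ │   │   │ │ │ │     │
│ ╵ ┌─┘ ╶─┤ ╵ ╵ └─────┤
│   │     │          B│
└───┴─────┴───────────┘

Checking each cell for number of passages:

Dead ends found at positions:
  (0, 0)
  (1, 2)
  (2, 6)
  (3, 1)
  (3, 9)
  (4, 5)
  (7, 2)
  (8, 1)
  (8, 9)
  (9, 7)
  (10, 2)
  (10, 4)
  (10, 10)
Total dead ends: 13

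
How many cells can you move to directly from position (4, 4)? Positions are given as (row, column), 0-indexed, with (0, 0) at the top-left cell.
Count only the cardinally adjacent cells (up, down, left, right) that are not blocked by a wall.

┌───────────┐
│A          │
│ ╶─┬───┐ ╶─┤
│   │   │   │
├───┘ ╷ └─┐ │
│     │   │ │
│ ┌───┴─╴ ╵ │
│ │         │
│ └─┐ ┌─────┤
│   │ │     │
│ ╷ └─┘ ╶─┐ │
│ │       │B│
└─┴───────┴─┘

Checking passable neighbors of (4, 4):
Neighbors: (4, 3), (4, 5)
Count: 2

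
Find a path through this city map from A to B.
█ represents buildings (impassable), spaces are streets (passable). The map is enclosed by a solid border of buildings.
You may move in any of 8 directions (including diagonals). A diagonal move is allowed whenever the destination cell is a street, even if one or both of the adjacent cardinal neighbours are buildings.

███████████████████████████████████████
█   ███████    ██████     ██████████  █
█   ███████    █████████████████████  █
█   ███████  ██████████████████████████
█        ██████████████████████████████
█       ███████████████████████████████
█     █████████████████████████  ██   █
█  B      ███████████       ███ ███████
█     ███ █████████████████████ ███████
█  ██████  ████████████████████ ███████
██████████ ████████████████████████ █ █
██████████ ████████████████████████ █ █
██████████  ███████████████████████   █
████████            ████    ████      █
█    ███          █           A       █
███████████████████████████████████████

Finding the shortest path from A to B:
Movement: 8-directional
Path length: 29 steps
Directions: left → left → left → left → left → left → left → left → left → left → left → up-left → left → left → left → left → left → left → up-left → up-left → up → up → up-left → up-left → left → left → left → left → left

Solution:

███████████████████████████████████████
█   ███████    ██████     ██████████  █
█   ███████    █████████████████████  █
█   ███████  ██████████████████████████
█        ██████████████████████████████
█       ███████████████████████████████
█     █████████████████████████  ██   █
█  B←←←←← ███████████       ███ ███████
█     ███↖█████████████████████ ███████
█  ██████ ↖████████████████████ ███████
██████████↑████████████████████████ █ █
██████████↑████████████████████████ █ █
██████████ ↖███████████████████████   █
████████    ↖←←←←←← ████    ████      █
█    ███          █↖←←←←←←←←←←A       █
███████████████████████████████████████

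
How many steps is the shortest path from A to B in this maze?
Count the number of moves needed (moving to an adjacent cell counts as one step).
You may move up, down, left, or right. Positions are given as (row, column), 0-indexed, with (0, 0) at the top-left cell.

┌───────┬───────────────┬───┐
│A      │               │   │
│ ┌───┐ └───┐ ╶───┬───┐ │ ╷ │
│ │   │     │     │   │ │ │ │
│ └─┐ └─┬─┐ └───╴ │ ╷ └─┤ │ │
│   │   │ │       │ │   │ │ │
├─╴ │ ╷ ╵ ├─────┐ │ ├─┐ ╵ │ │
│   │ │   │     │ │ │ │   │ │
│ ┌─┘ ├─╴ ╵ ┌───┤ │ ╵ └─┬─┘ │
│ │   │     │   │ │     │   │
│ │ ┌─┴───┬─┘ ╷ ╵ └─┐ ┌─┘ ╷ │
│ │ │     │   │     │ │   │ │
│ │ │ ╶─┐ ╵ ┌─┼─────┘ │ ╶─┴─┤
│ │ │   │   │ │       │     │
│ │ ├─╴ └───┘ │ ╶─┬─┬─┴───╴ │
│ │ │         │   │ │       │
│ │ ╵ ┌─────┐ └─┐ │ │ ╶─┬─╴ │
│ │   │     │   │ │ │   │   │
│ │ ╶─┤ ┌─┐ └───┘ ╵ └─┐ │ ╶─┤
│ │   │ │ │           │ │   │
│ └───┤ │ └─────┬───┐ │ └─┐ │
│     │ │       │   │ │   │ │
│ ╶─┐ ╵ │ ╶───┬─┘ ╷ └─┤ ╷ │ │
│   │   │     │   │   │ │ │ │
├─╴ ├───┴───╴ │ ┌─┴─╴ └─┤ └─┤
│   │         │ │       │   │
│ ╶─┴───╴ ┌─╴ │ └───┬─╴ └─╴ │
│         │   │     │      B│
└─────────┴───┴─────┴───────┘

Using BFS to find shortest path:
Start: (0, 0), End: (13, 13)
Path found:
(0,0) → (1,0) → (2,0) → (2,1) → (3,1) → (3,0) → (4,0) → (5,0) → (6,0) → (7,0) → (8,0) → (9,0) → (10,0) → (10,1) → (10,2) → (11,2) → (11,3) → (10,3) → (9,3) → (8,3) → (8,4) → (8,5) → (9,5) → (9,6) → (9,7) → (9,8) → (8,8) → (7,8) → (7,7) → (6,7) → (6,8) → (6,9) → (6,10) → (5,10) → (4,10) → (4,9) → (3,9) → (2,9) → (1,9) → (1,10) → (2,10) → (2,11) → (3,11) → (3,12) → (2,12) → (1,12) → (0,12) → (0,13) → (1,13) → (2,13) → (3,13) → (4,13) → (4,12) → (5,12) → (5,11) → (6,11) → (6,12) → (6,13) → (7,13) → (7,12) → (7,11) → (7,10) → (8,10) → (8,11) → (9,11) → (10,11) → (10,12) → (11,12) → (12,12) → (12,13) → (13,13)
Number of steps: 70

Solution:

┌───────┬───────────────┬───┐
│A      │               │↱ ↓│
│ ┌───┐ └───┐ ╶───┬───┐ │ ╷ │
│↓│   │     │     │↱ ↓│ │↑│↓│
│ └─┐ └─┬─┐ └───╴ │ ╷ └─┤ │ │
│↳ ↓│   │ │       │↑│↳ ↓│↑│↓│
├─╴ │ ╷ ╵ ├─────┐ │ ├─┐ ╵ │ │
│↓ ↲│ │   │     │ │↑│ │↳ ↑│↓│
│ ┌─┘ ├─╴ ╵ ┌───┤ │ ╵ └─┬─┘ │
│↓│   │     │   │ │↑ ↰  │↓ ↲│
│ │ ┌─┴───┬─┘ ╷ ╵ └─┐ ┌─┘ ╷ │
│↓│ │     │   │     │↑│↓ ↲│ │
│ │ │ ╶─┐ ╵ ┌─┼─────┘ │ ╶─┴─┤
│↓│ │   │   │ │↱ → → ↑│↳ → ↓│
│ │ ├─╴ └───┘ │ ╶─┬─┬─┴───╴ │
│↓│ │         │↑ ↰│ │↓ ← ← ↲│
│ │ ╵ ┌─────┐ └─┐ │ │ ╶─┬─╴ │
│↓│   │↱ → ↓│   │↑│ │↳ ↓│   │
│ │ ╶─┤ ┌─┐ └───┘ ╵ └─┐ │ ╶─┤
│↓│   │↑│ │↳ → → ↑    │↓│   │
│ └───┤ │ └─────┬───┐ │ └─┐ │
│↳ → ↓│↑│       │   │ │↳ ↓│ │
│ ╶─┐ ╵ │ ╶───┬─┘ ╷ └─┤ ╷ │ │
│   │↳ ↑│     │   │   │ │↓│ │
├─╴ ├───┴───╴ │ ┌─┴─╴ └─┤ └─┤
│   │         │ │       │↳ ↓│
│ ╶─┴───╴ ┌─╴ │ └───┬─╴ └─╴ │
│         │   │     │      B│
└─────────┴───┴─────┴───────┘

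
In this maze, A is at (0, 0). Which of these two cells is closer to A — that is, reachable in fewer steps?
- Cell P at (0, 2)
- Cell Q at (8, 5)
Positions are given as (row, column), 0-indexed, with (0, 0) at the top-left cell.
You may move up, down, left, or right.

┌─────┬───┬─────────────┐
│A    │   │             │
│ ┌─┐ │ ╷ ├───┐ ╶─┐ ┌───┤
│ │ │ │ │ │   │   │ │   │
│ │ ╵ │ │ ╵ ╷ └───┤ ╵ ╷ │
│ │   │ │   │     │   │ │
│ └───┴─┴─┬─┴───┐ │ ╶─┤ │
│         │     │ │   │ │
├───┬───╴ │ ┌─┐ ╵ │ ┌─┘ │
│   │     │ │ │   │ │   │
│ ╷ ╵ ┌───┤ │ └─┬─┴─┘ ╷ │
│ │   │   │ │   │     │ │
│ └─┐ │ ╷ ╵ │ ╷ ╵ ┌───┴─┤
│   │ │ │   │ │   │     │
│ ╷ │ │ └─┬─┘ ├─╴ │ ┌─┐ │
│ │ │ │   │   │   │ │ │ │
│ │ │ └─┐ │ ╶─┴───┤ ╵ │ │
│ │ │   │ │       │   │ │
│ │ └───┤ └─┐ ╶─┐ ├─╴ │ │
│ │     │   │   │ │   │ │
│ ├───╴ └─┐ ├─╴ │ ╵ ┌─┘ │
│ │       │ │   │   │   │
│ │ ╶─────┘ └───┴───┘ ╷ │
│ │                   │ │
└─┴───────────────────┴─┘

Shortest path A → P at (0, 2): 2 steps
Shortest path A → Q at (8, 5): 55 steps

P is closer (2 steps vs 55 steps).

Path to P:

┌─────┬───┬─────────────┐
│A → P│   │             │
│ ┌─┐ │ ╷ ├───┐ ╶─┐ ┌───┤
│ │ │ │ │ │   │   │ │   │
│ │ ╵ │ │ ╵ ╷ └───┤ ╵ ╷ │
│ │   │ │   │     │   │ │
│ └───┴─┴─┬─┴───┐ │ ╶─┤ │
│         │     │ │   │ │
├───┬───╴ │ ┌─┐ ╵ │ ┌─┘ │
│   │     │ │ │   │ │   │
│ ╷ ╵ ┌───┤ │ └─┬─┴─┘ ╷ │
│ │   │   │ │   │     │ │
│ └─┐ │ ╷ ╵ │ ╷ ╵ ┌───┴─┤
│   │ │ │   │ │   │     │
│ ╷ │ │ └─┬─┘ ├─╴ │ ┌─┐ │
│ │ │ │   │   │   │ │ │ │
│ │ │ └─┐ │ ╶─┴───┤ ╵ │ │
│ │ │   │ │       │   │ │
│ │ └───┤ └─┐ ╶─┐ ├─╴ │ │
│ │     │   │   │ │   │ │
│ ├───╴ └─┐ ├─╴ │ ╵ ┌─┘ │
│ │       │ │   │   │   │
│ │ ╶─────┘ └───┴───┘ ╷ │
│ │                   │ │
└─┴───────────────────┴─┘

Path to Q:

┌─────┬───┬─────────────┐
│A    │   │             │
│ ┌─┐ │ ╷ ├───┐ ╶─┐ ┌───┤
│↓│ │ │ │ │   │   │ │   │
│ │ ╵ │ │ ╵ ╷ └───┤ ╵ ╷ │
│↓│   │ │   │     │   │ │
│ └───┴─┴─┬─┴───┐ │ ╶─┤ │
│↳ → → → ↓│     │ │   │ │
├───┬───╴ │ ┌─┐ ╵ │ ┌─┘ │
│↓ ↰│↓ ← ↲│ │ │   │ │   │
│ ╷ ╵ ┌───┤ │ └─┬─┴─┘ ╷ │
│↓│↑ ↲│   │ │   │     │ │
│ └─┐ │ ╷ ╵ │ ╷ ╵ ┌───┴─┤
│↳ ↓│ │ │   │ │   │↓ ← ↰│
│ ╷ │ │ └─┬─┘ ├─╴ │ ┌─┐ │
│ │↓│ │   │   │   │↓│ │↑│
│ │ │ └─┐ │ ╶─┴───┤ ╵ │ │
│ │↓│   │ │Q ← ← ↰│↳ ↓│↑│
│ │ └───┤ └─┐ ╶─┐ ├─╴ │ │
│ │↳ → ↓│   │   │↑│↓ ↲│↑│
│ ├───╴ └─┐ ├─╴ │ ╵ ┌─┘ │
│ │↓ ← ↲  │ │   │↑ ↲│↱ ↑│
│ │ ╶─────┘ └───┴───┘ ╷ │
│ │↳ → → → → → → → → ↑│ │
└─┴───────────────────┴─┘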